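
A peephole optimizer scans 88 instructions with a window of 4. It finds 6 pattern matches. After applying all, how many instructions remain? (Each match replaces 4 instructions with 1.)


Each match removes 3 instructions.
Total removed = 6 * 3 = 18
Remaining = 88 - 18 = 70

70


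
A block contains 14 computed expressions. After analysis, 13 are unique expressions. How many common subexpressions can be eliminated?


CSE count = total expressions - unique expressions
= 14 - 13 = 1

1


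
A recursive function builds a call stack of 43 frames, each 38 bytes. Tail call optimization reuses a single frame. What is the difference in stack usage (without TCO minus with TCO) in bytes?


Without TCO: 43 * 38 = 1634 bytes
With TCO: reuse 1 frame = 38 bytes
Savings = 1634 - 38 = 1596

1596


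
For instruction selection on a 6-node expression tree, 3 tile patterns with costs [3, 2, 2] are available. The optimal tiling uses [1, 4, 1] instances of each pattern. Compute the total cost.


Total cost = sum(count_i * cost_i)
= 1*3 + 4*2 + 1*2
= 13

13


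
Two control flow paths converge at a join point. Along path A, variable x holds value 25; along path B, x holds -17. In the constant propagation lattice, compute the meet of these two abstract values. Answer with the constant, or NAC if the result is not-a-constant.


Meet operation: if both paths give the same constant, result is that constant; if they differ, result is NAC (not-a-constant).
Path A: 25, Path B: -17 -> differ
Result: not-a-constant -> NAC

NAC


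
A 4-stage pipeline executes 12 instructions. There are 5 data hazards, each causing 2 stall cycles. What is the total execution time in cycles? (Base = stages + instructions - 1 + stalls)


Base cycles = 4 + 12 - 1 = 15
Total stalls = 5 * 2 = 10
Total = 15 + 10 = 25

25


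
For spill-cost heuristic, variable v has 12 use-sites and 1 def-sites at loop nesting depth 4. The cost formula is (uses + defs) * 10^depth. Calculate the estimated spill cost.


uses + defs = 12 + 1 = 13
10^4 = 10000
Spill cost = 13 * 10000 = 130000

130000


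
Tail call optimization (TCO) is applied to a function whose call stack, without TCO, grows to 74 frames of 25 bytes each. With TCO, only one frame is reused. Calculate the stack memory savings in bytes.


Without TCO: 74 * 25 = 1850 bytes
With TCO: reuse 1 frame = 25 bytes
Savings = 1850 - 25 = 1825

1825


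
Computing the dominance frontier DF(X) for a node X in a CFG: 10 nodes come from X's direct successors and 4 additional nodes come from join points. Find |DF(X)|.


DF(X) = direct successor contributions + join point contributions
= 10 + 4 = 14

14


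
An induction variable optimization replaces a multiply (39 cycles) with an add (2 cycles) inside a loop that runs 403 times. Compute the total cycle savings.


Per-iteration saving = 39 - 2 = 37
Total saved = 403 * 37 = 14911

14911


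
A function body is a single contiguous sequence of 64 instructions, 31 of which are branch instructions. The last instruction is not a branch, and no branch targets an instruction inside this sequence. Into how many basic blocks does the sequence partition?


With no in-sequence branch targets, the leaders are the first instruction plus the instruction after each branch.
Number of basic blocks = branches + 1
= 31 + 1 = 32

32


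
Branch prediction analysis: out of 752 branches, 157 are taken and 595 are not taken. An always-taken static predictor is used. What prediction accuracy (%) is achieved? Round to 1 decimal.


Predictor: always-taken
Correct predictions = 157
Accuracy = 157 / 752 * 100 = 20.9%

20.9


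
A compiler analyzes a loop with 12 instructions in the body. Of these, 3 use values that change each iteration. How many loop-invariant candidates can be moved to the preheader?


Invariant candidates = total - loop-dependent
= 12 - 3 = 9

9


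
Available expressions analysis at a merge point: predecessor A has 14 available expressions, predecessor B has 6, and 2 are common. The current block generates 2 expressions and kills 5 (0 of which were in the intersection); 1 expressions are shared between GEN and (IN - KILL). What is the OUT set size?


IN = intersection of predecessors = 2
IN - KILL = 2 - 0 = 2
|OUT| = |GEN| + |IN - KILL| - |GEN ∩ (IN - KILL)| = 2 + 2 - 1 = 3

3


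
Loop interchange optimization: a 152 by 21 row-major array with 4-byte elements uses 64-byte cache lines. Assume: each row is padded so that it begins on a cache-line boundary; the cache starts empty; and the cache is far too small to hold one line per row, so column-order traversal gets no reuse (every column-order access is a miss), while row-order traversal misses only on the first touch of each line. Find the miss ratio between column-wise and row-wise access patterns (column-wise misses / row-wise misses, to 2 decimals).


Each row occupies 21 * 4 = 84 bytes and starts on a line boundary, so it spans ceil(84 / 64) = 2 cache lines.
Row-major traversal misses (one per line touched): 152 * ceil(21 * 4 / 64) = 304
Column-major traversal misses (no reuse, every access misses): 152 * 21 = 3192
Ratio = 3192 / 304 = 10.5

10.5


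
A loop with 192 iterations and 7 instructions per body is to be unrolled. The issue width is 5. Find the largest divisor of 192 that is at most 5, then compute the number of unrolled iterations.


Largest divisor of 192 <= 5 is 4
New iterations = 192 / 4 = 48

48


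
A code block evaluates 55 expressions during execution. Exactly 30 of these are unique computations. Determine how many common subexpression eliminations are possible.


CSE count = total expressions - unique expressions
= 55 - 30 = 25

25


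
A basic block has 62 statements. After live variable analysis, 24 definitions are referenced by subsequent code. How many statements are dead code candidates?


Dead code = total statements - live definitions
= 62 - 24 = 38

38


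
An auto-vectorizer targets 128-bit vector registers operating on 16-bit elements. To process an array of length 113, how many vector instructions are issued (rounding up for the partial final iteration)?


Width = 128 / 16 = 8 elements per vector op
Iterations = ceil(113 / 8) = 15

15


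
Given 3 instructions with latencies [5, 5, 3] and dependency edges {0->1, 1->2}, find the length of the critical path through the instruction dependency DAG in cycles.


Compute longest path through dependency graph: dist(Ik) = max over predecessors of dist + latency(Ik).
dist(I0) = latency 5 = 5
dist(I1) = dist(I0) + 5 = 5 + 5 = 10
dist(I2) = dist(I1) + 3 = 10 + 3 = 13
Critical path = max dist = 13

13


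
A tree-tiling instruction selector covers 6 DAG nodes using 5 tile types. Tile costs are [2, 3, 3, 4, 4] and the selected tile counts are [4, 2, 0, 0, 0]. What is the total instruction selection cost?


Total cost = sum(count_i * cost_i)
= 4*2 + 2*3 + 0*3 + 0*4 + 0*4
= 14

14


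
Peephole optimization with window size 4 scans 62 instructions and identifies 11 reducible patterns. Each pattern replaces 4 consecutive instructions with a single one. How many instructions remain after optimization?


Each match removes 3 instructions.
Total removed = 11 * 3 = 33
Remaining = 62 - 33 = 29

29


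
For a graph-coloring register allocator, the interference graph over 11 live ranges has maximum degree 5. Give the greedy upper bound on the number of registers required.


Greedy coloring never needs more than (max_degree + 1) colors: when coloring a vertex, at most max_degree neighbors are already colored.
Upper bound = 5 + 1 = 6

6


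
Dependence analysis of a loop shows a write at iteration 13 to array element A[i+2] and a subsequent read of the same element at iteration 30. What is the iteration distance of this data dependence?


Distance = read iteration - write iteration
= 30 - 13 = 17

17


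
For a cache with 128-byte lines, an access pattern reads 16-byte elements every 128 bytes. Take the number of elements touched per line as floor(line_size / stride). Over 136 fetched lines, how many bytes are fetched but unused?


Elements per line = floor(128 / 128) = 1
Bytes used per line = 1 * 16 = 16
Wasted per line = 128 - 16 = 112
Total wasted = 112 * 136 = 15232

15232


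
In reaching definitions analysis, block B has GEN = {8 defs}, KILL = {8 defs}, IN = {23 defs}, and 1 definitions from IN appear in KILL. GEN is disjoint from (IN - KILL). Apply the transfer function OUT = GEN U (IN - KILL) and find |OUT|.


IN - KILL: 23 - 1 = 22 surviving definitions
OUT = GEN + surviving = 8 + 22 = 30

30


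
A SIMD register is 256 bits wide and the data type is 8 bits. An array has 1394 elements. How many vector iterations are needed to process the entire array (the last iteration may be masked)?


Width = 256 / 8 = 32 elements per vector op
Iterations = ceil(1394 / 32) = 44

44


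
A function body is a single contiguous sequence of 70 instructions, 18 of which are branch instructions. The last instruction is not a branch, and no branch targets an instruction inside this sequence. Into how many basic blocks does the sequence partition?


With no in-sequence branch targets, the leaders are the first instruction plus the instruction after each branch.
Number of basic blocks = branches + 1
= 18 + 1 = 19

19


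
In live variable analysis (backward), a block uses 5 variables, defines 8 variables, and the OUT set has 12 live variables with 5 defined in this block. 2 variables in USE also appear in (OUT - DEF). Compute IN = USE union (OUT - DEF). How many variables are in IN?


OUT - DEF: 12 - 5 = 7
|IN| = |USE| + |OUT - DEF| - |USE ∩ (OUT - DEF)| = 5 + 7 - 2 = 10

10


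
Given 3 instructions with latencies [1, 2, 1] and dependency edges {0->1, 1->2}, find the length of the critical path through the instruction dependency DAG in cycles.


Compute longest path through dependency graph: dist(Ik) = max over predecessors of dist + latency(Ik).
dist(I0) = latency 1 = 1
dist(I1) = dist(I0) + 2 = 1 + 2 = 3
dist(I2) = dist(I1) + 1 = 3 + 1 = 4
Critical path = max dist = 4

4


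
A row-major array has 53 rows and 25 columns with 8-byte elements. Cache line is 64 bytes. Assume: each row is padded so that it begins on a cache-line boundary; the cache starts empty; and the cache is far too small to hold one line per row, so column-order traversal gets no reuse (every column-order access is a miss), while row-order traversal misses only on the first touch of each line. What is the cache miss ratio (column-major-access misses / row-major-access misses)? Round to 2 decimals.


Each row occupies 25 * 8 = 200 bytes and starts on a line boundary, so it spans ceil(200 / 64) = 4 cache lines.
Row-major traversal misses (one per line touched): 53 * ceil(25 * 8 / 64) = 212
Column-major traversal misses (no reuse, every access misses): 53 * 25 = 1325
Ratio = 1325 / 212 = 6.25

6.25


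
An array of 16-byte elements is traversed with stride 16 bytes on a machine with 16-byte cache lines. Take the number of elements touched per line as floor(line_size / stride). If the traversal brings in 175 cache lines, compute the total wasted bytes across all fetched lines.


Elements per line = floor(16 / 16) = 1
Bytes used per line = 1 * 16 = 16
Wasted per line = 16 - 16 = 0
Total wasted = 0 * 175 = 0

0


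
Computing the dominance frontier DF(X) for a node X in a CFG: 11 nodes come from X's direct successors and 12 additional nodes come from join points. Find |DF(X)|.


DF(X) = direct successor contributions + join point contributions
= 11 + 12 = 23

23


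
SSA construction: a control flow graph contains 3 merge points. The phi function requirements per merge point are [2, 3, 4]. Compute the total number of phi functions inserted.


Total phi functions = sum of phi functions at each join node
= 2 + 3 + 4 = 9

9


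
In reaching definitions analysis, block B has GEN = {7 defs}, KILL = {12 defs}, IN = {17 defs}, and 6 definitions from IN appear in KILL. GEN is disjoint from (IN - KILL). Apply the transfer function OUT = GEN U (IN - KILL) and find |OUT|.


IN - KILL: 17 - 6 = 11 surviving definitions
OUT = GEN + surviving = 7 + 11 = 18

18


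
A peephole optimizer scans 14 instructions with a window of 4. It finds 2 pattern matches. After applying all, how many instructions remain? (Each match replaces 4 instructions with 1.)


Each match removes 3 instructions.
Total removed = 2 * 3 = 6
Remaining = 14 - 6 = 8

8


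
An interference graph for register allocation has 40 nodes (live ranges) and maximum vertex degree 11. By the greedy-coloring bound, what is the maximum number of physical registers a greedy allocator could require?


Greedy coloring never needs more than (max_degree + 1) colors: when coloring a vertex, at most max_degree neighbors are already colored.
Upper bound = 11 + 1 = 12

12


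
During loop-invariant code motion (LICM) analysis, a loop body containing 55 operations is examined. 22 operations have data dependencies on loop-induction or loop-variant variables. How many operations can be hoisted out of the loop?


Invariant candidates = total - loop-dependent
= 55 - 22 = 33

33


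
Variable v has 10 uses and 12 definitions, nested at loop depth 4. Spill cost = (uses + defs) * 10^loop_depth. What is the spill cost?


uses + defs = 10 + 12 = 22
10^4 = 10000
Spill cost = 22 * 10000 = 220000

220000


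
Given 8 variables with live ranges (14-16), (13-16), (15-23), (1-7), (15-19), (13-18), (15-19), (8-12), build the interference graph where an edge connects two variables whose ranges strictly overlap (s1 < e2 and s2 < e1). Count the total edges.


Check all pairs for overlapping intervals.
Two intervals (s1,e1) and (s2,e2) overlap if s1 < e2 and s2 < e1.
v0 (14-16) vs v1..v7: overlaps v1, v2, v4, v5, v6 -> 5
v1 (13-16) vs v2..v7: overlaps v2, v4, v5, v6 -> 4
v2 (15-23) vs v3..v7: overlaps v4, v5, v6 -> 3
v3 (1-7) vs v4..v7: overlaps none -> 0
v4 (15-19) vs v5..v7: overlaps v5, v6 -> 2
v5 (13-18) vs v6..v7: overlaps v6 -> 1
v6 (15-19) vs v7: overlaps none -> 0
Total overlapping pairs = 5 + 4 + 3 + 0 + 2 + 1 + 0 = 15

15


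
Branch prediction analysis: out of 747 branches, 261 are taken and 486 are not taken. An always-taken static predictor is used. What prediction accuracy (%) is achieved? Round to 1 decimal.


Predictor: always-taken
Correct predictions = 261
Accuracy = 261 / 747 * 100 = 34.9%

34.9


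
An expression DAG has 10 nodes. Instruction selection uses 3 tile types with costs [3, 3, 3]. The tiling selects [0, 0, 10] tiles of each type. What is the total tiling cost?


Total cost = sum(count_i * cost_i)
= 0*3 + 0*3 + 10*3
= 30

30


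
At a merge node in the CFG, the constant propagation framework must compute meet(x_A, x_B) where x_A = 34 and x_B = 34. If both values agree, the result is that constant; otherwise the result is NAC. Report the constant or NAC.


Meet operation: if both paths give the same constant, result is that constant; if they differ, result is NAC (not-a-constant).
Path A: 34, Path B: 34 -> equal
Result: constant -> 34

34


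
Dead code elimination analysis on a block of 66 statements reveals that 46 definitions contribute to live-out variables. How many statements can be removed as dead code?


Dead code = total statements - live definitions
= 66 - 46 = 20

20


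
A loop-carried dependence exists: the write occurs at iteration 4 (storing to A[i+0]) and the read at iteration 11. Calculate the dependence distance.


Distance = read iteration - write iteration
= 11 - 4 = 7

7


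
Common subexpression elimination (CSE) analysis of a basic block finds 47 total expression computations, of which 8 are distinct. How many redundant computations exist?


CSE count = total expressions - unique expressions
= 47 - 8 = 39

39


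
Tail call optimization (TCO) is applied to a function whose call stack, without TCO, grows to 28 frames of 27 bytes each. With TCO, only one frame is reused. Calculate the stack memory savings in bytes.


Without TCO: 28 * 27 = 756 bytes
With TCO: reuse 1 frame = 27 bytes
Savings = 756 - 27 = 729

729


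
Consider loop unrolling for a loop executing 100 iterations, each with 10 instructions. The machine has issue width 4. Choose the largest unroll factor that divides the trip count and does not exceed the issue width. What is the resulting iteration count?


Largest divisor of 100 <= 4 is 4
New iterations = 100 / 4 = 25

25


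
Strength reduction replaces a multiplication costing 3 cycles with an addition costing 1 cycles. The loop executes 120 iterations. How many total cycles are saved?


Per-iteration saving = 3 - 1 = 2
Total saved = 120 * 2 = 240

240


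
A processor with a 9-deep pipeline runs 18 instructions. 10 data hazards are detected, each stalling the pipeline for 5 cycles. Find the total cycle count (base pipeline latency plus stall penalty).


Base cycles = 9 + 18 - 1 = 26
Total stalls = 10 * 5 = 50
Total = 26 + 50 = 76

76


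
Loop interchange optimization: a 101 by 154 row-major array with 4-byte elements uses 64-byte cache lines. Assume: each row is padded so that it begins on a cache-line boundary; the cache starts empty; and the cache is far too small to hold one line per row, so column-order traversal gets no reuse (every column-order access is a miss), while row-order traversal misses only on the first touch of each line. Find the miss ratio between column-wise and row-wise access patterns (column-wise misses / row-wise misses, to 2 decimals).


Each row occupies 154 * 4 = 616 bytes and starts on a line boundary, so it spans ceil(616 / 64) = 10 cache lines.
Row-major traversal misses (one per line touched): 101 * ceil(154 * 4 / 64) = 1010
Column-major traversal misses (no reuse, every access misses): 101 * 154 = 15554
Ratio = 15554 / 1010 = 15.4

15.4


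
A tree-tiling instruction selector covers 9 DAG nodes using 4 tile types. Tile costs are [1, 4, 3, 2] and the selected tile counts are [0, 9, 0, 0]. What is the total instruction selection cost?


Total cost = sum(count_i * cost_i)
= 0*1 + 9*4 + 0*3 + 0*2
= 36

36


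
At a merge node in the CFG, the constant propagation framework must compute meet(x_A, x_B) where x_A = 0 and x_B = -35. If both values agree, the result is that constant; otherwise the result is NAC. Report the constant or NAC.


Meet operation: if both paths give the same constant, result is that constant; if they differ, result is NAC (not-a-constant).
Path A: 0, Path B: -35 -> differ
Result: not-a-constant -> NAC

NAC


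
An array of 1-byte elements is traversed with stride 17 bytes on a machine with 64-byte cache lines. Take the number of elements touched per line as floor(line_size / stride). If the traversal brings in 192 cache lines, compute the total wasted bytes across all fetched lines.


Elements per line = floor(64 / 17) = 3
Bytes used per line = 3 * 1 = 3
Wasted per line = 64 - 3 = 61
Total wasted = 61 * 192 = 11712

11712


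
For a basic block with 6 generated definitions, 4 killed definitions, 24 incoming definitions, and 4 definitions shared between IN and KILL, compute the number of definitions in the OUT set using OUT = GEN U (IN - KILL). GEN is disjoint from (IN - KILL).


IN - KILL: 24 - 4 = 20 surviving definitions
OUT = GEN + surviving = 6 + 20 = 26

26


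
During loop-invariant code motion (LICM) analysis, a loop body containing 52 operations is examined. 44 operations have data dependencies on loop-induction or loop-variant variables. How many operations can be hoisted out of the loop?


Invariant candidates = total - loop-dependent
= 52 - 44 = 8

8


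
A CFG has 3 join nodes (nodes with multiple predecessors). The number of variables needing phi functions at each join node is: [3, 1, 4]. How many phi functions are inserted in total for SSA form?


Total phi functions = sum of phi functions at each join node
= 3 + 1 + 4 = 8

8


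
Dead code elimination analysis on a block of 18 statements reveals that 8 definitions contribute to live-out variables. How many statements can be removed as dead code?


Dead code = total statements - live definitions
= 18 - 8 = 10

10


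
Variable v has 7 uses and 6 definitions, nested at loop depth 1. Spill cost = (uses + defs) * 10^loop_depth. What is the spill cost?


uses + defs = 7 + 6 = 13
10^1 = 10
Spill cost = 13 * 10 = 130

130


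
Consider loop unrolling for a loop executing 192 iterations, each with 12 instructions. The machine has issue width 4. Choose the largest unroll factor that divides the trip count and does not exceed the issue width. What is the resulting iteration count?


Largest divisor of 192 <= 4 is 4
New iterations = 192 / 4 = 48

48


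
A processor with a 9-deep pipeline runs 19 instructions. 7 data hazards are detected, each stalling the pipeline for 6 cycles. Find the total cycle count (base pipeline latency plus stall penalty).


Base cycles = 9 + 19 - 1 = 27
Total stalls = 7 * 6 = 42
Total = 27 + 42 = 69

69


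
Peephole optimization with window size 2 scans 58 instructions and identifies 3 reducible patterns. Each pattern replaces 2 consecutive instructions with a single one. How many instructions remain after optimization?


Each match removes 1 instructions.
Total removed = 3 * 1 = 3
Remaining = 58 - 3 = 55

55


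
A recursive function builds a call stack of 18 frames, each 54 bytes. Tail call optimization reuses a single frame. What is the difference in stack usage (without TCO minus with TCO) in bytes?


Without TCO: 18 * 54 = 972 bytes
With TCO: reuse 1 frame = 54 bytes
Savings = 972 - 54 = 918

918


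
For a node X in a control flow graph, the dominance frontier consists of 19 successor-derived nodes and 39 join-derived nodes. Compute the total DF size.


DF(X) = direct successor contributions + join point contributions
= 19 + 39 = 58

58


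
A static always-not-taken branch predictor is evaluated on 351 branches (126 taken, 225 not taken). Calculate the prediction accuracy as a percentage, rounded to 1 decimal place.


Predictor: always-not-taken
Correct predictions = 225
Accuracy = 225 / 351 * 100 = 64.1%

64.1


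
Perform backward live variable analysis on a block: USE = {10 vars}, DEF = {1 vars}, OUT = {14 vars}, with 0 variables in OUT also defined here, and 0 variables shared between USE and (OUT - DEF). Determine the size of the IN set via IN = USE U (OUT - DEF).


OUT - DEF: 14 - 0 = 14
|IN| = |USE| + |OUT - DEF| - |USE ∩ (OUT - DEF)| = 10 + 14 - 0 = 24

24


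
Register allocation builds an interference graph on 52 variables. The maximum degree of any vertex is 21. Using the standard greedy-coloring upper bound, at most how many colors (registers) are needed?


Greedy coloring never needs more than (max_degree + 1) colors: when coloring a vertex, at most max_degree neighbors are already colored.
Upper bound = 21 + 1 = 22

22


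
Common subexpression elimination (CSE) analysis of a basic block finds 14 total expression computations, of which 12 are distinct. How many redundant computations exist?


CSE count = total expressions - unique expressions
= 14 - 12 = 2

2


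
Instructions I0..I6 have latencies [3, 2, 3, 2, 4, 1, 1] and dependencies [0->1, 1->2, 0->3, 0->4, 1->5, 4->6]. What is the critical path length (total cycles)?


Compute longest path through dependency graph: dist(Ik) = max over predecessors of dist + latency(Ik).
dist(I0) = latency 3 = 3
dist(I1) = dist(I0) + 2 = 3 + 2 = 5
dist(I2) = dist(I1) + 3 = 5 + 3 = 8
dist(I3) = dist(I0) + 2 = 3 + 2 = 5
dist(I4) = dist(I0) + 4 = 3 + 4 = 7
dist(I5) = dist(I1) + 1 = 5 + 1 = 6
dist(I6) = dist(I4) + 1 = 7 + 1 = 8
Critical path = max dist = 8

8


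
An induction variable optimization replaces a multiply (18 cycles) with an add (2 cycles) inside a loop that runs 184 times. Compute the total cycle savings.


Per-iteration saving = 18 - 2 = 16
Total saved = 184 * 16 = 2944

2944


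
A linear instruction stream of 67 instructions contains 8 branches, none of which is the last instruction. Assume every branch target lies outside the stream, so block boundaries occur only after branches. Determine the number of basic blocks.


With no in-sequence branch targets, the leaders are the first instruction plus the instruction after each branch.
Number of basic blocks = branches + 1
= 8 + 1 = 9

9


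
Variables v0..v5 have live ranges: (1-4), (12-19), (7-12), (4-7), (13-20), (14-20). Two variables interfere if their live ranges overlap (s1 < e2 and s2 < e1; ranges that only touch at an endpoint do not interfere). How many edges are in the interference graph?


Check all pairs for overlapping intervals.
Two intervals (s1,e1) and (s2,e2) overlap if s1 < e2 and s2 < e1.
v0 (1-4) vs v1..v5: overlaps none -> 0
v1 (12-19) vs v2..v5: overlaps v4, v5 -> 2
v2 (7-12) vs v3..v5: overlaps none -> 0
v3 (4-7) vs v4..v5: overlaps none -> 0
v4 (13-20) vs v5: overlaps v5 -> 1
Total overlapping pairs = 0 + 2 + 0 + 0 + 1 = 3

3


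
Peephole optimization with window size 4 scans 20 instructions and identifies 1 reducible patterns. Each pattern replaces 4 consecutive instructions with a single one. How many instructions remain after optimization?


Each match removes 3 instructions.
Total removed = 1 * 3 = 3
Remaining = 20 - 3 = 17

17


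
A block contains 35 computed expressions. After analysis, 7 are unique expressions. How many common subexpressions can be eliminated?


CSE count = total expressions - unique expressions
= 35 - 7 = 28

28


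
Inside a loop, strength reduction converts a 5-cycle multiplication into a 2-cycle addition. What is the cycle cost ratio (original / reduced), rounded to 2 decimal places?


Ratio = mult_cost / add_cost = 5 / 2 = 2.5

2.5


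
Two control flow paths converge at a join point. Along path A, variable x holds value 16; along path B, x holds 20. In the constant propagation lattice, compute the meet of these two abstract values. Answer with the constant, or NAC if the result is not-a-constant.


Meet operation: if both paths give the same constant, result is that constant; if they differ, result is NAC (not-a-constant).
Path A: 16, Path B: 20 -> differ
Result: not-a-constant -> NAC

NAC


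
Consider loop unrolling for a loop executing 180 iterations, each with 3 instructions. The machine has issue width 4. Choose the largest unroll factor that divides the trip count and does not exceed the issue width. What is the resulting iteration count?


Largest divisor of 180 <= 4 is 4
New iterations = 180 / 4 = 45

45


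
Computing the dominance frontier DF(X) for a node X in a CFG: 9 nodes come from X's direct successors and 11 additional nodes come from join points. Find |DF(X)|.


DF(X) = direct successor contributions + join point contributions
= 9 + 11 = 20

20


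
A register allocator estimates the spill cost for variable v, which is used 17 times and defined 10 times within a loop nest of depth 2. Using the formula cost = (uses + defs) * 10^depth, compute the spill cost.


uses + defs = 17 + 10 = 27
10^2 = 100
Spill cost = 27 * 100 = 2700

2700


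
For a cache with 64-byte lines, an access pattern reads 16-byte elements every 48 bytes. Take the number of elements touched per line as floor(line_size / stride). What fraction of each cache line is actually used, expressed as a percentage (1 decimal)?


Elements per cache line = floor(64 / 48) = 1
Bytes used = 1 * 16 = 16
Utilization = 16 / 64 * 100 = 25.0%

25.0


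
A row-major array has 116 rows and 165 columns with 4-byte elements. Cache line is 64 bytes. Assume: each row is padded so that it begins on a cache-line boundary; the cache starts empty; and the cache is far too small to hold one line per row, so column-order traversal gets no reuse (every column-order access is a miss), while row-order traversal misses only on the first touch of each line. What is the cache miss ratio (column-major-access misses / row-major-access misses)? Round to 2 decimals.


Each row occupies 165 * 4 = 660 bytes and starts on a line boundary, so it spans ceil(660 / 64) = 11 cache lines.
Row-major traversal misses (one per line touched): 116 * ceil(165 * 4 / 64) = 1276
Column-major traversal misses (no reuse, every access misses): 116 * 165 = 19140
Ratio = 19140 / 1276 = 15.0

15.0


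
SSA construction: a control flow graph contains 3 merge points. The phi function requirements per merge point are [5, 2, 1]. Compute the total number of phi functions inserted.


Total phi functions = sum of phi functions at each join node
= 5 + 2 + 1 = 8

8


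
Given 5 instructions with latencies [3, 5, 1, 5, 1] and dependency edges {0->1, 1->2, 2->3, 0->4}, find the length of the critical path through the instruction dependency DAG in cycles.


Compute longest path through dependency graph: dist(Ik) = max over predecessors of dist + latency(Ik).
dist(I0) = latency 3 = 3
dist(I1) = dist(I0) + 5 = 3 + 5 = 8
dist(I2) = dist(I1) + 1 = 8 + 1 = 9
dist(I3) = dist(I2) + 5 = 9 + 5 = 14
dist(I4) = dist(I0) + 1 = 3 + 1 = 4
Critical path = max dist = 14

14


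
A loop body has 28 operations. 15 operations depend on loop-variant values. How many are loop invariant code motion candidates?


Invariant candidates = total - loop-dependent
= 28 - 15 = 13

13


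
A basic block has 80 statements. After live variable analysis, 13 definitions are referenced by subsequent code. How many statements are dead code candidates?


Dead code = total statements - live definitions
= 80 - 13 = 67

67


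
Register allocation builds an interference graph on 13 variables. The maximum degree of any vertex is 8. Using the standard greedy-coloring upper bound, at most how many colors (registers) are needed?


Greedy coloring never needs more than (max_degree + 1) colors: when coloring a vertex, at most max_degree neighbors are already colored.
Upper bound = 8 + 1 = 9

9


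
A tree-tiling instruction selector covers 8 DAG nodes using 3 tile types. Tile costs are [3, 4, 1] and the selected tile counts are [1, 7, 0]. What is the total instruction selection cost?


Total cost = sum(count_i * cost_i)
= 1*3 + 7*4 + 0*1
= 31

31


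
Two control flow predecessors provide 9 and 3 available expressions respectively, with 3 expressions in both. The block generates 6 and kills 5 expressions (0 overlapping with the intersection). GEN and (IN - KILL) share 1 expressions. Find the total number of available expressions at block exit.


IN = intersection of predecessors = 3
IN - KILL = 3 - 0 = 3
|OUT| = |GEN| + |IN - KILL| - |GEN ∩ (IN - KILL)| = 6 + 3 - 1 = 8

8


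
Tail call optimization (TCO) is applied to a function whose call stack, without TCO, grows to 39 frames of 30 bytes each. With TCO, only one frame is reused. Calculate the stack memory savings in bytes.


Without TCO: 39 * 30 = 1170 bytes
With TCO: reuse 1 frame = 30 bytes
Savings = 1170 - 30 = 1140

1140


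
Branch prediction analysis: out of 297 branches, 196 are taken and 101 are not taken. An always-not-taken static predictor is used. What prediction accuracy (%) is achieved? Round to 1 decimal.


Predictor: always-not-taken
Correct predictions = 101
Accuracy = 101 / 297 * 100 = 34.0%

34.0


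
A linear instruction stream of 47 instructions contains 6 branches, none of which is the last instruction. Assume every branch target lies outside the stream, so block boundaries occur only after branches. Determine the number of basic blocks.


With no in-sequence branch targets, the leaders are the first instruction plus the instruction after each branch.
Number of basic blocks = branches + 1
= 6 + 1 = 7

7


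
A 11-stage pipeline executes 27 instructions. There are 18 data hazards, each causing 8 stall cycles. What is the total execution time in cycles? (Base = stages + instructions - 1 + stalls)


Base cycles = 11 + 27 - 1 = 37
Total stalls = 18 * 8 = 144
Total = 37 + 144 = 181

181


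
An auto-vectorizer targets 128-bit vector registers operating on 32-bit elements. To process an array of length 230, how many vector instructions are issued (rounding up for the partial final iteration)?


Width = 128 / 32 = 4 elements per vector op
Iterations = ceil(230 / 4) = 58

58


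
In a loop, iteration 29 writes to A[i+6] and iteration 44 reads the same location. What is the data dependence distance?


Distance = read iteration - write iteration
= 44 - 29 = 15

15


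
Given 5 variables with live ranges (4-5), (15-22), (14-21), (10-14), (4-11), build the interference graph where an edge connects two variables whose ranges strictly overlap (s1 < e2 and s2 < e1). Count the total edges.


Check all pairs for overlapping intervals.
Two intervals (s1,e1) and (s2,e2) overlap if s1 < e2 and s2 < e1.
v0 (4-5) vs v1..v4: overlaps v4 -> 1
v1 (15-22) vs v2..v4: overlaps v2 -> 1
v2 (14-21) vs v3..v4: overlaps none -> 0
v3 (10-14) vs v4: overlaps v4 -> 1
Total overlapping pairs = 1 + 1 + 0 + 1 = 3

3


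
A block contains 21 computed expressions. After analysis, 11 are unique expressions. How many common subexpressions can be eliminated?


CSE count = total expressions - unique expressions
= 21 - 11 = 10

10


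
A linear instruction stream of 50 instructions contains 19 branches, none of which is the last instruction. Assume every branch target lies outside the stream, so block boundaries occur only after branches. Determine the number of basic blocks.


With no in-sequence branch targets, the leaders are the first instruction plus the instruction after each branch.
Number of basic blocks = branches + 1
= 19 + 1 = 20

20


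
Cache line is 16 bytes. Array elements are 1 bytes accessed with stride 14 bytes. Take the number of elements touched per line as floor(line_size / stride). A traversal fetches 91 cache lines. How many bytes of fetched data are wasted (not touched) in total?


Elements per line = floor(16 / 14) = 1
Bytes used per line = 1 * 1 = 1
Wasted per line = 16 - 1 = 15
Total wasted = 15 * 91 = 1365

1365


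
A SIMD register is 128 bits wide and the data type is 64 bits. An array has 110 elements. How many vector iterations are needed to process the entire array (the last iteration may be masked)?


Width = 128 / 64 = 2 elements per vector op
Iterations = ceil(110 / 2) = 55

55


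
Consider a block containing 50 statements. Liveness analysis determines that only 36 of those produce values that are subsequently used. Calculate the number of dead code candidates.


Dead code = total statements - live definitions
= 50 - 36 = 14

14


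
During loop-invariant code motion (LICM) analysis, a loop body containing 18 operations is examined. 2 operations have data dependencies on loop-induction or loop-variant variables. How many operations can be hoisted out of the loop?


Invariant candidates = total - loop-dependent
= 18 - 2 = 16

16


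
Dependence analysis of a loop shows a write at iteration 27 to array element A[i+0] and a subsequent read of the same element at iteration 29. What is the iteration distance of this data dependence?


Distance = read iteration - write iteration
= 29 - 27 = 2

2


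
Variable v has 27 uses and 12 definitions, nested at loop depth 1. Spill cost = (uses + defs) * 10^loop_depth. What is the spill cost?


uses + defs = 27 + 12 = 39
10^1 = 10
Spill cost = 39 * 10 = 390

390


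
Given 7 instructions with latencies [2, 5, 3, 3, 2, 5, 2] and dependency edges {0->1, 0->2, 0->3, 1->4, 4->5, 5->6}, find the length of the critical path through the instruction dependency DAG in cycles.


Compute longest path through dependency graph: dist(Ik) = max over predecessors of dist + latency(Ik).
dist(I0) = latency 2 = 2
dist(I1) = dist(I0) + 5 = 2 + 5 = 7
dist(I2) = dist(I0) + 3 = 2 + 3 = 5
dist(I3) = dist(I0) + 3 = 2 + 3 = 5
dist(I4) = dist(I1) + 2 = 7 + 2 = 9
dist(I5) = dist(I4) + 5 = 9 + 5 = 14
dist(I6) = dist(I5) + 2 = 14 + 2 = 16
Critical path = max dist = 16

16


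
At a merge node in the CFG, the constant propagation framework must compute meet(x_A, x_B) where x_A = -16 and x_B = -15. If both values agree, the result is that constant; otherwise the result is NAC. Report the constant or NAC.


Meet operation: if both paths give the same constant, result is that constant; if they differ, result is NAC (not-a-constant).
Path A: -16, Path B: -15 -> differ
Result: not-a-constant -> NAC

NAC


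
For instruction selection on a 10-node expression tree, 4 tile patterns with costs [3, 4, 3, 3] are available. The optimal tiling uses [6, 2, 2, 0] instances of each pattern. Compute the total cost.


Total cost = sum(count_i * cost_i)
= 6*3 + 2*4 + 2*3 + 0*3
= 32

32


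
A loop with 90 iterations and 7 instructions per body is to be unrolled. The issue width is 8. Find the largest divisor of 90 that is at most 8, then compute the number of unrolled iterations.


Largest divisor of 90 <= 8 is 6
New iterations = 90 / 6 = 15

15


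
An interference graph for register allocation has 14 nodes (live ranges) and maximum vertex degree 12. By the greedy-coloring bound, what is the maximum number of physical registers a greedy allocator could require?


Greedy coloring never needs more than (max_degree + 1) colors: when coloring a vertex, at most max_degree neighbors are already colored.
Upper bound = 12 + 1 = 13

13


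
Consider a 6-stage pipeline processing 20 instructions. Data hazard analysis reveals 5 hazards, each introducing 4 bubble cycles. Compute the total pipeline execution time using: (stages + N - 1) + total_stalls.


Base cycles = 6 + 20 - 1 = 25
Total stalls = 5 * 4 = 20
Total = 25 + 20 = 45

45


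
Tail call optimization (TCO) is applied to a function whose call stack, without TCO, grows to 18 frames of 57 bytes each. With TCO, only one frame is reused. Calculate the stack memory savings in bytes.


Without TCO: 18 * 57 = 1026 bytes
With TCO: reuse 1 frame = 57 bytes
Savings = 1026 - 57 = 969

969


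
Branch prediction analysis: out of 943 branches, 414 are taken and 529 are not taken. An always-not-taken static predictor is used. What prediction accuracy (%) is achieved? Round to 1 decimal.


Predictor: always-not-taken
Correct predictions = 529
Accuracy = 529 / 943 * 100 = 56.1%

56.1


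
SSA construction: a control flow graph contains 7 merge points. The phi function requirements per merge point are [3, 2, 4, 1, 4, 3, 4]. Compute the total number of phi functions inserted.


Total phi functions = sum of phi functions at each join node
= 3 + 2 + 4 + 1 + 4 + 3 + 4 = 21

21


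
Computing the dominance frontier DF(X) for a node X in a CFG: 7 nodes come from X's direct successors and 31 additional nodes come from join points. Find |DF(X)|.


DF(X) = direct successor contributions + join point contributions
= 7 + 31 = 38

38


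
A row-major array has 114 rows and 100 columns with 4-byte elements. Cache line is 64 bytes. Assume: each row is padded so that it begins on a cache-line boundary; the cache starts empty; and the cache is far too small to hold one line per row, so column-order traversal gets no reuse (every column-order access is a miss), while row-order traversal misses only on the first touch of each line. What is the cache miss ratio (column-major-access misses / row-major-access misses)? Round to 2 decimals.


Each row occupies 100 * 4 = 400 bytes and starts on a line boundary, so it spans ceil(400 / 64) = 7 cache lines.
Row-major traversal misses (one per line touched): 114 * ceil(100 * 4 / 64) = 798
Column-major traversal misses (no reuse, every access misses): 114 * 100 = 11400
Ratio = 11400 / 798 = 14.29

14.29


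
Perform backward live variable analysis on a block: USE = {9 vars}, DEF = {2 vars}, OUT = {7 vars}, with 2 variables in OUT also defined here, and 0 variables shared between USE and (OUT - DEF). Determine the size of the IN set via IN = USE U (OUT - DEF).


OUT - DEF: 7 - 2 = 5
|IN| = |USE| + |OUT - DEF| - |USE ∩ (OUT - DEF)| = 9 + 5 - 0 = 14

14
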